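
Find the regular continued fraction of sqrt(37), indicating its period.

Write x_i = (sqrt(37) + m_i)/d_i with (m_0, d_0) = (0, 1). a_0 = floor(sqrt(37)) = 6, since 6^2 = 36 <= 37 < 49 = 7^2.
Iterate m_{i+1} = d_i*a_i - m_i, d_{i+1} = (37 - m_{i+1}^2)/d_i, a_{i+1} = floor((a_0 + m_{i+1})/d_{i+1}):
  m_1 = 1*6 - 0 = 6, d_1 = (37 - 6^2)/1 = 1/1 = 1, a_1 = floor((6 + 6)/1) = 12.
  m_2 = 1*12 - 6 = 6, d_2 = (37 - 6^2)/1 = 1/1 = 1: (m_2, d_2) = (m_1, d_1) = (6, 1), so from here the quotient a_1 repeats; the period length is 1.
Hence the expansion of sqrt(37) is a_0 = 6 followed by the repeating block 12 (period 1).

[6; (12)]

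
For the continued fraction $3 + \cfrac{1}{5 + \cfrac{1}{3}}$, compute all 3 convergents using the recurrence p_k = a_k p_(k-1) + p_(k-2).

3/1, 16/5, 51/16

Using the convergent recurrence p_i = a_i*p_{i-1} + p_{i-2}, q_i = a_i*q_{i-1} + q_{i-2} with p_{-2}=0, p_{-1}=1, q_{-2}=1, q_{-1}=0:
  i=0: a_0=3, p_0 = 3*1 + 0 = 3, q_0 = 3*0 + 1 = 1.
  i=1: a_1=5, p_1 = 5*3 + 1 = 16, q_1 = 5*1 + 0 = 5.
  i=2: a_2=3, p_2 = 3*16 + 3 = 51, q_2 = 3*5 + 1 = 16.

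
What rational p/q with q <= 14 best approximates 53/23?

30/13

Expand x = 53/23 as a continued fraction with the Euclidean algorithm:
  53 = 2*23 + 7, so a_0 = 2.
  23 = 3*7 + 2, so a_1 = 3.
  7 = 3*2 + 1, so a_2 = 3.
  2 = 2*1 + 0, so a_3 = 2.
so x = [2; 3, 3, 2].
Convergents (p_i = a_i*p_{i-1} + p_{i-2}, q_i = a_i*q_{i-1} + q_{i-2} with p_{-2}=0, p_{-1}=1, q_{-2}=1, q_{-1}=0), until the denominator exceeds 14:
  i=0: a_0=2, p_0 = 2*1 + 0 = 2, q_0 = 2*0 + 1 = 1.
  i=1: a_1=3, p_1 = 3*2 + 1 = 7, q_1 = 3*1 + 0 = 3.
  i=2: a_2=3, p_2 = 3*7 + 2 = 23, q_2 = 3*3 + 1 = 10.
  i=3: a_3=2, p_3 = 2*23 + 7 = 53, q_3 = 2*10 + 3 = 23.
q_3 = 23 > 14, so the last convergent with denominator <= 14 is p_2/q_2 = 23/10.
The closest fraction with denominator <= 14 is either p_2/q_2 or the intermediate fraction (k*p_2 + p_1)/(k*q_2 + q_1) with the largest k >= 1 whose denominator stays <= 14; these approach x as k grows, and every other convergent or intermediate fraction in range is farther away.
Largest k: floor((14 - q_1)/q_2) = floor((14 - 3)/10) = 1.
That gives (1*23 + 7)/(1*10 + 3) = 30/13.
Compare the errors: |x - 23/10| = |53*10 - 23*23|/(23*10) = 1/230, and |x - 30/13| = |53*13 - 30*23|/(23*13) = 1/299.
Cross-multiplying, 1*230 = 230 < 299 = 1*299, so 1/299 is smaller: the intermediate fraction 30/13 is closer to x than 23/10.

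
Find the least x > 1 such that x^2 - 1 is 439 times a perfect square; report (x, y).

(x, y) = (440, 21)

First expand sqrt(439) as a continued fraction. With x_i = (sqrt(439) + m_i)/d_i and (m_0, d_0) = (0, 1): a_0 = floor(sqrt(439)) = 20, since 20^2 = 400 <= 439 < 441 = 21^2.
Iterate m_{i+1} = d_i*a_i - m_i, d_{i+1} = (439 - m_{i+1}^2)/d_i, a_{i+1} = floor((a_0 + m_{i+1})/d_{i+1}):
  m_1 = 1*20 - 0 = 20, d_1 = (439 - 20^2)/1 = 39/1 = 39, a_1 = floor((20 + 20)/39) = 1.
  m_2 = 39*1 - 20 = 19, d_2 = (439 - 19^2)/39 = 78/39 = 2, a_2 = floor((20 + 19)/2) = 19.
  m_3 = 2*19 - 19 = 19, d_3 = (439 - 19^2)/2 = 78/2 = 39, a_3 = floor((20 + 19)/39) = 1.
  m_4 = 39*1 - 19 = 20, d_4 = (439 - 20^2)/39 = 39/39 = 1, a_4 = floor((20 + 20)/1) = 40.
  m_5 = 1*40 - 20 = 20, d_5 = (439 - 20^2)/1 = 39/1 = 39: (m_5, d_5) = (m_1, d_1) = (20, 39), so from here the quotients repeat a_1, ..., a_4; the period length is 4.
So sqrt(439) = [20; (1, 19, 1, 40)] with period length k = 4.
k is even, so the fundamental solution of x^2 - 439y^2 = 1 is (p_{k-1}, q_{k-1}) = (p_3, q_3); compute convergents through index 3.
Convergents (p_i = a_i*p_{i-1} + p_{i-2}, q_i = a_i*q_{i-1} + q_{i-2} with p_{-2}=0, p_{-1}=1, q_{-2}=1, q_{-1}=0):
  i=0: a_0=20, p_0 = 20*1 + 0 = 20, q_0 = 20*0 + 1 = 1.
  i=1: a_1=1, p_1 = 1*20 + 1 = 21, q_1 = 1*1 + 0 = 1.
  i=2: a_2=19, p_2 = 19*21 + 20 = 419, q_2 = 19*1 + 1 = 20.
  i=3: a_3=1, p_3 = 1*419 + 21 = 440, q_3 = 1*20 + 1 = 21.
Check: 440^2 - 439*21^2 = 193600 - 193599 = 1, so (x, y) = (440, 21) solves the equation, and by the theorem it is the least positive solution.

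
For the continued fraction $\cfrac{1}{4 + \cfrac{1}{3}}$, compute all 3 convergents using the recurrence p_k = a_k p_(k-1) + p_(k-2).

Using the convergent recurrence p_i = a_i*p_{i-1} + p_{i-2}, q_i = a_i*q_{i-1} + q_{i-2} with p_{-2}=0, p_{-1}=1, q_{-2}=1, q_{-1}=0:
  i=0: a_0=0, p_0 = 0*1 + 0 = 0, q_0 = 0*0 + 1 = 1.
  i=1: a_1=4, p_1 = 4*0 + 1 = 1, q_1 = 4*1 + 0 = 4.
  i=2: a_2=3, p_2 = 3*1 + 0 = 3, q_2 = 3*4 + 1 = 13.

0/1, 1/4, 3/13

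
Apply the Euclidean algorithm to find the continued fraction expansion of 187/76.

Run the Euclidean algorithm on 187 and 76; the successive quotients are the partial quotients a_0, a_1, ... (each step inverts the fractional part left over by the previous one):
  187 = 2*76 + 35, so a_0 = 2.
  76 = 2*35 + 6, so a_1 = 2.
  35 = 5*6 + 5, so a_2 = 5.
  6 = 1*5 + 1, so a_3 = 1.
  5 = 5*1 + 0, so a_4 = 5.
The remainder reaches 0 after 5 divisions, so the expansion has 5 partial quotients, read off in order.

[2; 2, 5, 1, 5]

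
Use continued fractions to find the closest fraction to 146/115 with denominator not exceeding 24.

19/15

Expand x = 146/115 as a continued fraction with the Euclidean algorithm:
  146 = 1*115 + 31, so a_0 = 1.
  115 = 3*31 + 22, so a_1 = 3.
  31 = 1*22 + 9, so a_2 = 1.
  22 = 2*9 + 4, so a_3 = 2.
  9 = 2*4 + 1, so a_4 = 2.
  4 = 4*1 + 0, so a_5 = 4.
so x = [1; 3, 1, 2, 2, 4].
Convergents (p_i = a_i*p_{i-1} + p_{i-2}, q_i = a_i*q_{i-1} + q_{i-2} with p_{-2}=0, p_{-1}=1, q_{-2}=1, q_{-1}=0), until the denominator exceeds 24:
  i=0: a_0=1, p_0 = 1*1 + 0 = 1, q_0 = 1*0 + 1 = 1.
  i=1: a_1=3, p_1 = 3*1 + 1 = 4, q_1 = 3*1 + 0 = 3.
  i=2: a_2=1, p_2 = 1*4 + 1 = 5, q_2 = 1*3 + 1 = 4.
  i=3: a_3=2, p_3 = 2*5 + 4 = 14, q_3 = 2*4 + 3 = 11.
  i=4: a_4=2, p_4 = 2*14 + 5 = 33, q_4 = 2*11 + 4 = 26.
q_4 = 26 > 24, so the last convergent with denominator <= 24 is p_3/q_3 = 14/11.
The closest fraction with denominator <= 24 is either p_3/q_3 or the intermediate fraction (k*p_3 + p_2)/(k*q_3 + q_2) with the largest k >= 1 whose denominator stays <= 24; these approach x as k grows, and every other convergent or intermediate fraction in range is farther away.
Largest k: floor((24 - q_2)/q_3) = floor((24 - 4)/11) = 1.
That gives (1*14 + 5)/(1*11 + 4) = 19/15.
Compare the errors: |x - 14/11| = |146*11 - 14*115|/(115*11) = 4/1265, and |x - 19/15| = |146*15 - 19*115|/(115*15) = 5/1725.
Cross-multiplying, 5*1265 = 6325 < 6900 = 4*1725, so 5/1725 is smaller: the intermediate fraction 19/15 is closer to x than 14/11.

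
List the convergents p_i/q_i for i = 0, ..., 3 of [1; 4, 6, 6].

Using the convergent recurrence p_i = a_i*p_{i-1} + p_{i-2}, q_i = a_i*q_{i-1} + q_{i-2} with p_{-2}=0, p_{-1}=1, q_{-2}=1, q_{-1}=0:
  i=0: a_0=1, p_0 = 1*1 + 0 = 1, q_0 = 1*0 + 1 = 1.
  i=1: a_1=4, p_1 = 4*1 + 1 = 5, q_1 = 4*1 + 0 = 4.
  i=2: a_2=6, p_2 = 6*5 + 1 = 31, q_2 = 6*4 + 1 = 25.
  i=3: a_3=6, p_3 = 6*31 + 5 = 191, q_3 = 6*25 + 4 = 154.

1/1, 5/4, 31/25, 191/154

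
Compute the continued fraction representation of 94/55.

Run the Euclidean algorithm on 94 and 55; the successive quotients are the partial quotients a_0, a_1, ... (each step inverts the fractional part left over by the previous one):
  94 = 1*55 + 39, so a_0 = 1.
  55 = 1*39 + 16, so a_1 = 1.
  39 = 2*16 + 7, so a_2 = 2.
  16 = 2*7 + 2, so a_3 = 2.
  7 = 3*2 + 1, so a_4 = 3.
  2 = 2*1 + 0, so a_5 = 2.
The remainder reaches 0 after 6 divisions, so the expansion has 6 partial quotients, read off in order.

[1; 1, 2, 2, 3, 2]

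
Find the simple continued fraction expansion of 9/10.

Run the Euclidean algorithm on 9 and 10; the successive quotients are the partial quotients a_0, a_1, ... (each step inverts the fractional part left over by the previous one):
  9 = 0*10 + 9, so a_0 = 0.
  10 = 1*9 + 1, so a_1 = 1.
  9 = 9*1 + 0, so a_2 = 9.
The remainder reaches 0 after 3 divisions, so the expansion has 3 partial quotients, read off in order.

[0; 1, 9]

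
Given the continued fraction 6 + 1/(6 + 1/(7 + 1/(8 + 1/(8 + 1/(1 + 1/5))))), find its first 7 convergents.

Using the convergent recurrence p_i = a_i*p_{i-1} + p_{i-2}, q_i = a_i*q_{i-1} + q_{i-2} with p_{-2}=0, p_{-1}=1, q_{-2}=1, q_{-1}=0:
  i=0: a_0=6, p_0 = 6*1 + 0 = 6, q_0 = 6*0 + 1 = 1.
  i=1: a_1=6, p_1 = 6*6 + 1 = 37, q_1 = 6*1 + 0 = 6.
  i=2: a_2=7, p_2 = 7*37 + 6 = 265, q_2 = 7*6 + 1 = 43.
  i=3: a_3=8, p_3 = 8*265 + 37 = 2157, q_3 = 8*43 + 6 = 350.
  i=4: a_4=8, p_4 = 8*2157 + 265 = 17521, q_4 = 8*350 + 43 = 2843.
  i=5: a_5=1, p_5 = 1*17521 + 2157 = 19678, q_5 = 1*2843 + 350 = 3193.
  i=6: a_6=5, p_6 = 5*19678 + 17521 = 115911, q_6 = 5*3193 + 2843 = 18808.

6/1, 37/6, 265/43, 2157/350, 17521/2843, 19678/3193, 115911/18808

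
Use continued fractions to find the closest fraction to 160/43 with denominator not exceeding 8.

26/7

Expand x = 160/43 as a continued fraction with the Euclidean algorithm:
  160 = 3*43 + 31, so a_0 = 3.
  43 = 1*31 + 12, so a_1 = 1.
  31 = 2*12 + 7, so a_2 = 2.
  12 = 1*7 + 5, so a_3 = 1.
  7 = 1*5 + 2, so a_4 = 1.
  5 = 2*2 + 1, so a_5 = 2.
  2 = 2*1 + 0, so a_6 = 2.
so x = [3; 1, 2, 1, 1, 2, 2].
Convergents (p_i = a_i*p_{i-1} + p_{i-2}, q_i = a_i*q_{i-1} + q_{i-2} with p_{-2}=0, p_{-1}=1, q_{-2}=1, q_{-1}=0), until the denominator exceeds 8:
  i=0: a_0=3, p_0 = 3*1 + 0 = 3, q_0 = 3*0 + 1 = 1.
  i=1: a_1=1, p_1 = 1*3 + 1 = 4, q_1 = 1*1 + 0 = 1.
  i=2: a_2=2, p_2 = 2*4 + 3 = 11, q_2 = 2*1 + 1 = 3.
  i=3: a_3=1, p_3 = 1*11 + 4 = 15, q_3 = 1*3 + 1 = 4.
  i=4: a_4=1, p_4 = 1*15 + 11 = 26, q_4 = 1*4 + 3 = 7.
  i=5: a_5=2, p_5 = 2*26 + 15 = 67, q_5 = 2*7 + 4 = 18.
q_5 = 18 > 8, so the last convergent with denominator <= 8 is p_4/q_4 = 26/7.
The closest fraction with denominator <= 8 is either p_4/q_4 or the intermediate fraction (k*p_4 + p_3)/(k*q_4 + q_3) with the largest k >= 1 whose denominator stays <= 8; these approach x as k grows, and every other convergent or intermediate fraction in range is farther away.
Largest k: floor((8 - q_3)/q_4) = floor((8 - 4)/7) = 0.
Since k = 0, no intermediate fraction beyond p_4/q_4 has denominator <= 8, so the convergent 26/7 is the closest (its error is |160*7 - 26*43|/(43*7) = 2/301).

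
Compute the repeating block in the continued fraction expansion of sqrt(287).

Write x_i = (sqrt(287) + m_i)/d_i with (m_0, d_0) = (0, 1). a_0 = floor(sqrt(287)) = 16, since 16^2 = 256 <= 287 < 289 = 17^2.
Iterate m_{i+1} = d_i*a_i - m_i, d_{i+1} = (287 - m_{i+1}^2)/d_i, a_{i+1} = floor((a_0 + m_{i+1})/d_{i+1}):
  m_1 = 1*16 - 0 = 16, d_1 = (287 - 16^2)/1 = 31/1 = 31, a_1 = floor((16 + 16)/31) = 1.
  m_2 = 31*1 - 16 = 15, d_2 = (287 - 15^2)/31 = 62/31 = 2, a_2 = floor((16 + 15)/2) = 15.
  m_3 = 2*15 - 15 = 15, d_3 = (287 - 15^2)/2 = 62/2 = 31, a_3 = floor((16 + 15)/31) = 1.
  m_4 = 31*1 - 15 = 16, d_4 = (287 - 16^2)/31 = 31/31 = 1, a_4 = floor((16 + 16)/1) = 32.
  m_5 = 1*32 - 16 = 16, d_5 = (287 - 16^2)/1 = 31/1 = 31: (m_5, d_5) = (m_1, d_1) = (16, 31), so from here the quotients repeat a_1, ..., a_4; the period length is 4.
Hence the expansion of sqrt(287) is a_0 = 16 followed by the repeating block 1, 15, 1, 32 (period 4).

[16; (1, 15, 1, 32)]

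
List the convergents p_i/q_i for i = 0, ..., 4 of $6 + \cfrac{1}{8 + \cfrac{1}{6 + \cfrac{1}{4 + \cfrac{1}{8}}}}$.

Using the convergent recurrence p_i = a_i*p_{i-1} + p_{i-2}, q_i = a_i*q_{i-1} + q_{i-2} with p_{-2}=0, p_{-1}=1, q_{-2}=1, q_{-1}=0:
  i=0: a_0=6, p_0 = 6*1 + 0 = 6, q_0 = 6*0 + 1 = 1.
  i=1: a_1=8, p_1 = 8*6 + 1 = 49, q_1 = 8*1 + 0 = 8.
  i=2: a_2=6, p_2 = 6*49 + 6 = 300, q_2 = 6*8 + 1 = 49.
  i=3: a_3=4, p_3 = 4*300 + 49 = 1249, q_3 = 4*49 + 8 = 204.
  i=4: a_4=8, p_4 = 8*1249 + 300 = 10292, q_4 = 8*204 + 49 = 1681.

6/1, 49/8, 300/49, 1249/204, 10292/1681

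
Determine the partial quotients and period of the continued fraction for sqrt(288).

[16; (1, 32)]

Write x_i = (sqrt(288) + m_i)/d_i with (m_0, d_0) = (0, 1). a_0 = floor(sqrt(288)) = 16, since 16^2 = 256 <= 288 < 289 = 17^2.
Iterate m_{i+1} = d_i*a_i - m_i, d_{i+1} = (288 - m_{i+1}^2)/d_i, a_{i+1} = floor((a_0 + m_{i+1})/d_{i+1}):
  m_1 = 1*16 - 0 = 16, d_1 = (288 - 16^2)/1 = 32/1 = 32, a_1 = floor((16 + 16)/32) = 1.
  m_2 = 32*1 - 16 = 16, d_2 = (288 - 16^2)/32 = 32/32 = 1, a_2 = floor((16 + 16)/1) = 32.
  m_3 = 1*32 - 16 = 16, d_3 = (288 - 16^2)/1 = 32/1 = 32: (m_3, d_3) = (m_1, d_1) = (16, 32), so from here the quotients repeat a_1, a_2; the period length is 2.
Hence the expansion of sqrt(288) is a_0 = 16 followed by the repeating block 1, 32 (period 2).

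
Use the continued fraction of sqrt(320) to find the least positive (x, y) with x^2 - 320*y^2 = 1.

First expand sqrt(320) as a continued fraction. With x_i = (sqrt(320) + m_i)/d_i and (m_0, d_0) = (0, 1): a_0 = floor(sqrt(320)) = 17, since 17^2 = 289 <= 320 < 324 = 18^2.
Iterate m_{i+1} = d_i*a_i - m_i, d_{i+1} = (320 - m_{i+1}^2)/d_i, a_{i+1} = floor((a_0 + m_{i+1})/d_{i+1}):
  m_1 = 1*17 - 0 = 17, d_1 = (320 - 17^2)/1 = 31/1 = 31, a_1 = floor((17 + 17)/31) = 1.
  m_2 = 31*1 - 17 = 14, d_2 = (320 - 14^2)/31 = 124/31 = 4, a_2 = floor((17 + 14)/4) = 7.
  m_3 = 4*7 - 14 = 14, d_3 = (320 - 14^2)/4 = 124/4 = 31, a_3 = floor((17 + 14)/31) = 1.
  m_4 = 31*1 - 14 = 17, d_4 = (320 - 17^2)/31 = 31/31 = 1, a_4 = floor((17 + 17)/1) = 34.
  m_5 = 1*34 - 17 = 17, d_5 = (320 - 17^2)/1 = 31/1 = 31: (m_5, d_5) = (m_1, d_1) = (17, 31), so from here the quotients repeat a_1, ..., a_4; the period length is 4.
So sqrt(320) = [17; (1, 7, 1, 34)] with period length k = 4.
k is even, so the fundamental solution of x^2 - 320y^2 = 1 is (p_{k-1}, q_{k-1}) = (p_3, q_3); compute convergents through index 3.
Convergents (p_i = a_i*p_{i-1} + p_{i-2}, q_i = a_i*q_{i-1} + q_{i-2} with p_{-2}=0, p_{-1}=1, q_{-2}=1, q_{-1}=0):
  i=0: a_0=17, p_0 = 17*1 + 0 = 17, q_0 = 17*0 + 1 = 1.
  i=1: a_1=1, p_1 = 1*17 + 1 = 18, q_1 = 1*1 + 0 = 1.
  i=2: a_2=7, p_2 = 7*18 + 17 = 143, q_2 = 7*1 + 1 = 8.
  i=3: a_3=1, p_3 = 1*143 + 18 = 161, q_3 = 1*8 + 1 = 9.
Check: 161^2 - 320*9^2 = 25921 - 25920 = 1, so (x, y) = (161, 9) solves the equation, and by the theorem it is the least positive solution.

(x, y) = (161, 9)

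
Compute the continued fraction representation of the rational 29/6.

[4; 1, 5]

Run the Euclidean algorithm on 29 and 6; the successive quotients are the partial quotients a_0, a_1, ... (each step inverts the fractional part left over by the previous one):
  29 = 4*6 + 5, so a_0 = 4.
  6 = 1*5 + 1, so a_1 = 1.
  5 = 5*1 + 0, so a_2 = 5.
The remainder reaches 0 after 3 divisions, so the expansion has 3 partial quotients, read off in order.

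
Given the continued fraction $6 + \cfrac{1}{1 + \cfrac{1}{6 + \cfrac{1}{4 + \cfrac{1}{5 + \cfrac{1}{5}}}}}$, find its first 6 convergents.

Using the convergent recurrence p_i = a_i*p_{i-1} + p_{i-2}, q_i = a_i*q_{i-1} + q_{i-2} with p_{-2}=0, p_{-1}=1, q_{-2}=1, q_{-1}=0:
  i=0: a_0=6, p_0 = 6*1 + 0 = 6, q_0 = 6*0 + 1 = 1.
  i=1: a_1=1, p_1 = 1*6 + 1 = 7, q_1 = 1*1 + 0 = 1.
  i=2: a_2=6, p_2 = 6*7 + 6 = 48, q_2 = 6*1 + 1 = 7.
  i=3: a_3=4, p_3 = 4*48 + 7 = 199, q_3 = 4*7 + 1 = 29.
  i=4: a_4=5, p_4 = 5*199 + 48 = 1043, q_4 = 5*29 + 7 = 152.
  i=5: a_5=5, p_5 = 5*1043 + 199 = 5414, q_5 = 5*152 + 29 = 789.

6/1, 7/1, 48/7, 199/29, 1043/152, 5414/789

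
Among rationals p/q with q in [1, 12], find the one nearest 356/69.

31/6

Expand x = 356/69 as a continued fraction with the Euclidean algorithm:
  356 = 5*69 + 11, so a_0 = 5.
  69 = 6*11 + 3, so a_1 = 6.
  11 = 3*3 + 2, so a_2 = 3.
  3 = 1*2 + 1, so a_3 = 1.
  2 = 2*1 + 0, so a_4 = 2.
so x = [5; 6, 3, 1, 2].
Convergents (p_i = a_i*p_{i-1} + p_{i-2}, q_i = a_i*q_{i-1} + q_{i-2} with p_{-2}=0, p_{-1}=1, q_{-2}=1, q_{-1}=0), until the denominator exceeds 12:
  i=0: a_0=5, p_0 = 5*1 + 0 = 5, q_0 = 5*0 + 1 = 1.
  i=1: a_1=6, p_1 = 6*5 + 1 = 31, q_1 = 6*1 + 0 = 6.
  i=2: a_2=3, p_2 = 3*31 + 5 = 98, q_2 = 3*6 + 1 = 19.
q_2 = 19 > 12, so the last convergent with denominator <= 12 is p_1/q_1 = 31/6.
The closest fraction with denominator <= 12 is either p_1/q_1 or the intermediate fraction (k*p_1 + p_0)/(k*q_1 + q_0) with the largest k >= 1 whose denominator stays <= 12; these approach x as k grows, and every other convergent or intermediate fraction in range is farther away.
Largest k: floor((12 - q_0)/q_1) = floor((12 - 1)/6) = 1.
That gives (1*31 + 5)/(1*6 + 1) = 36/7.
Compare the errors: |x - 31/6| = |356*6 - 31*69|/(69*6) = 3/414, and |x - 36/7| = |356*7 - 36*69|/(69*7) = 8/483.
Cross-multiplying, 3*483 = 1449 < 3312 = 8*414, so 3/414 is smaller: the convergent 31/6 is closer to x than 36/7.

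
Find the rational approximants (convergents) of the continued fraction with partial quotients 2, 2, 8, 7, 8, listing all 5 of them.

2/1, 5/2, 42/17, 299/121, 2434/985

Using the convergent recurrence p_i = a_i*p_{i-1} + p_{i-2}, q_i = a_i*q_{i-1} + q_{i-2} with p_{-2}=0, p_{-1}=1, q_{-2}=1, q_{-1}=0:
  i=0: a_0=2, p_0 = 2*1 + 0 = 2, q_0 = 2*0 + 1 = 1.
  i=1: a_1=2, p_1 = 2*2 + 1 = 5, q_1 = 2*1 + 0 = 2.
  i=2: a_2=8, p_2 = 8*5 + 2 = 42, q_2 = 8*2 + 1 = 17.
  i=3: a_3=7, p_3 = 7*42 + 5 = 299, q_3 = 7*17 + 2 = 121.
  i=4: a_4=8, p_4 = 8*299 + 42 = 2434, q_4 = 8*121 + 17 = 985.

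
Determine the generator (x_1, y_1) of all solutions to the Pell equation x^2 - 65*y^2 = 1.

First expand sqrt(65) as a continued fraction. With x_i = (sqrt(65) + m_i)/d_i and (m_0, d_0) = (0, 1): a_0 = floor(sqrt(65)) = 8, since 8^2 = 64 <= 65 < 81 = 9^2.
Iterate m_{i+1} = d_i*a_i - m_i, d_{i+1} = (65 - m_{i+1}^2)/d_i, a_{i+1} = floor((a_0 + m_{i+1})/d_{i+1}):
  m_1 = 1*8 - 0 = 8, d_1 = (65 - 8^2)/1 = 1/1 = 1, a_1 = floor((8 + 8)/1) = 16.
  m_2 = 1*16 - 8 = 8, d_2 = (65 - 8^2)/1 = 1/1 = 1: (m_2, d_2) = (m_1, d_1) = (8, 1), so from here the quotient a_1 repeats; the period length is 1.
So sqrt(65) = [8; (16)] with period length k = 1.
k is odd, so (p_{k-1}, q_{k-1}) only solves x^2 - 65y^2 = -1 and the fundamental solution of x^2 - 65y^2 = 1 is (p_{2k-1}, q_{2k-1}) = (p_1, q_1); compute convergents through index 1, running through the period twice.
Convergents (p_i = a_i*p_{i-1} + p_{i-2}, q_i = a_i*q_{i-1} + q_{i-2} with p_{-2}=0, p_{-1}=1, q_{-2}=1, q_{-1}=0):
  i=0: a_0=8, p_0 = 8*1 + 0 = 8, q_0 = 8*0 + 1 = 1.
  i=1: a_1=16, p_1 = 16*8 + 1 = 129, q_1 = 16*1 + 0 = 16.
Indeed p_0^2 - 65*q_0^2 = 64 - 65 = -1, not +1.
Check: 129^2 - 65*16^2 = 16641 - 16640 = 1, so (x, y) = (129, 16) solves the equation, and by the theorem it is the least positive solution.

(x, y) = (129, 16)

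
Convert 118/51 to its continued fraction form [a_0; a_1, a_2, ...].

[2; 3, 5, 3]

Run the Euclidean algorithm on 118 and 51; the successive quotients are the partial quotients a_0, a_1, ... (each step inverts the fractional part left over by the previous one):
  118 = 2*51 + 16, so a_0 = 2.
  51 = 3*16 + 3, so a_1 = 3.
  16 = 5*3 + 1, so a_2 = 5.
  3 = 3*1 + 0, so a_3 = 3.
The remainder reaches 0 after 4 divisions, so the expansion has 4 partial quotients, read off in order.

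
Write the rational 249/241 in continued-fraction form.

[1; 30, 8]

Run the Euclidean algorithm on 249 and 241; the successive quotients are the partial quotients a_0, a_1, ... (each step inverts the fractional part left over by the previous one):
  249 = 1*241 + 8, so a_0 = 1.
  241 = 30*8 + 1, so a_1 = 30.
  8 = 8*1 + 0, so a_2 = 8.
The remainder reaches 0 after 3 divisions, so the expansion has 3 partial quotients, read off in order.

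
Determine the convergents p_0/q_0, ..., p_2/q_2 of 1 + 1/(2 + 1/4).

1/1, 3/2, 13/9

Using the convergent recurrence p_i = a_i*p_{i-1} + p_{i-2}, q_i = a_i*q_{i-1} + q_{i-2} with p_{-2}=0, p_{-1}=1, q_{-2}=1, q_{-1}=0:
  i=0: a_0=1, p_0 = 1*1 + 0 = 1, q_0 = 1*0 + 1 = 1.
  i=1: a_1=2, p_1 = 2*1 + 1 = 3, q_1 = 2*1 + 0 = 2.
  i=2: a_2=4, p_2 = 4*3 + 1 = 13, q_2 = 4*2 + 1 = 9.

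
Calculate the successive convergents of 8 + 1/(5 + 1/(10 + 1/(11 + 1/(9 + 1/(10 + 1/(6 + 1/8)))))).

8/1, 41/5, 418/51, 4639/566, 42169/5145, 426329/52016, 2600143/317241, 21227473/2589944

Using the convergent recurrence p_i = a_i*p_{i-1} + p_{i-2}, q_i = a_i*q_{i-1} + q_{i-2} with p_{-2}=0, p_{-1}=1, q_{-2}=1, q_{-1}=0:
  i=0: a_0=8, p_0 = 8*1 + 0 = 8, q_0 = 8*0 + 1 = 1.
  i=1: a_1=5, p_1 = 5*8 + 1 = 41, q_1 = 5*1 + 0 = 5.
  i=2: a_2=10, p_2 = 10*41 + 8 = 418, q_2 = 10*5 + 1 = 51.
  i=3: a_3=11, p_3 = 11*418 + 41 = 4639, q_3 = 11*51 + 5 = 566.
  i=4: a_4=9, p_4 = 9*4639 + 418 = 42169, q_4 = 9*566 + 51 = 5145.
  i=5: a_5=10, p_5 = 10*42169 + 4639 = 426329, q_5 = 10*5145 + 566 = 52016.
  i=6: a_6=6, p_6 = 6*426329 + 42169 = 2600143, q_6 = 6*52016 + 5145 = 317241.
  i=7: a_7=8, p_7 = 8*2600143 + 426329 = 21227473, q_7 = 8*317241 + 52016 = 2589944.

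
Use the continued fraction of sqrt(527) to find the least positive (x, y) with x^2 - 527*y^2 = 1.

(x, y) = (528, 23)

First expand sqrt(527) as a continued fraction. With x_i = (sqrt(527) + m_i)/d_i and (m_0, d_0) = (0, 1): a_0 = floor(sqrt(527)) = 22, since 22^2 = 484 <= 527 < 529 = 23^2.
Iterate m_{i+1} = d_i*a_i - m_i, d_{i+1} = (527 - m_{i+1}^2)/d_i, a_{i+1} = floor((a_0 + m_{i+1})/d_{i+1}):
  m_1 = 1*22 - 0 = 22, d_1 = (527 - 22^2)/1 = 43/1 = 43, a_1 = floor((22 + 22)/43) = 1.
  m_2 = 43*1 - 22 = 21, d_2 = (527 - 21^2)/43 = 86/43 = 2, a_2 = floor((22 + 21)/2) = 21.
  m_3 = 2*21 - 21 = 21, d_3 = (527 - 21^2)/2 = 86/2 = 43, a_3 = floor((22 + 21)/43) = 1.
  m_4 = 43*1 - 21 = 22, d_4 = (527 - 22^2)/43 = 43/43 = 1, a_4 = floor((22 + 22)/1) = 44.
  m_5 = 1*44 - 22 = 22, d_5 = (527 - 22^2)/1 = 43/1 = 43: (m_5, d_5) = (m_1, d_1) = (22, 43), so from here the quotients repeat a_1, ..., a_4; the period length is 4.
So sqrt(527) = [22; (1, 21, 1, 44)] with period length k = 4.
k is even, so the fundamental solution of x^2 - 527y^2 = 1 is (p_{k-1}, q_{k-1}) = (p_3, q_3); compute convergents through index 3.
Convergents (p_i = a_i*p_{i-1} + p_{i-2}, q_i = a_i*q_{i-1} + q_{i-2} with p_{-2}=0, p_{-1}=1, q_{-2}=1, q_{-1}=0):
  i=0: a_0=22, p_0 = 22*1 + 0 = 22, q_0 = 22*0 + 1 = 1.
  i=1: a_1=1, p_1 = 1*22 + 1 = 23, q_1 = 1*1 + 0 = 1.
  i=2: a_2=21, p_2 = 21*23 + 22 = 505, q_2 = 21*1 + 1 = 22.
  i=3: a_3=1, p_3 = 1*505 + 23 = 528, q_3 = 1*22 + 1 = 23.
Check: 528^2 - 527*23^2 = 278784 - 278783 = 1, so (x, y) = (528, 23) solves the equation, and by the theorem it is the least positive solution.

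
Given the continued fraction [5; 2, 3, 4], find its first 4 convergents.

5/1, 11/2, 38/7, 163/30

Using the convergent recurrence p_i = a_i*p_{i-1} + p_{i-2}, q_i = a_i*q_{i-1} + q_{i-2} with p_{-2}=0, p_{-1}=1, q_{-2}=1, q_{-1}=0:
  i=0: a_0=5, p_0 = 5*1 + 0 = 5, q_0 = 5*0 + 1 = 1.
  i=1: a_1=2, p_1 = 2*5 + 1 = 11, q_1 = 2*1 + 0 = 2.
  i=2: a_2=3, p_2 = 3*11 + 5 = 38, q_2 = 3*2 + 1 = 7.
  i=3: a_3=4, p_3 = 4*38 + 11 = 163, q_3 = 4*7 + 2 = 30.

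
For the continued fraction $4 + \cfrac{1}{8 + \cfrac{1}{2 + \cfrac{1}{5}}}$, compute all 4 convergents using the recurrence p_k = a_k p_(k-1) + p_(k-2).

Using the convergent recurrence p_i = a_i*p_{i-1} + p_{i-2}, q_i = a_i*q_{i-1} + q_{i-2} with p_{-2}=0, p_{-1}=1, q_{-2}=1, q_{-1}=0:
  i=0: a_0=4, p_0 = 4*1 + 0 = 4, q_0 = 4*0 + 1 = 1.
  i=1: a_1=8, p_1 = 8*4 + 1 = 33, q_1 = 8*1 + 0 = 8.
  i=2: a_2=2, p_2 = 2*33 + 4 = 70, q_2 = 2*8 + 1 = 17.
  i=3: a_3=5, p_3 = 5*70 + 33 = 383, q_3 = 5*17 + 8 = 93.

4/1, 33/8, 70/17, 383/93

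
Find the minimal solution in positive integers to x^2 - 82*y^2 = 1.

(x, y) = (163, 18)

First expand sqrt(82) as a continued fraction. With x_i = (sqrt(82) + m_i)/d_i and (m_0, d_0) = (0, 1): a_0 = floor(sqrt(82)) = 9, since 9^2 = 81 <= 82 < 100 = 10^2.
Iterate m_{i+1} = d_i*a_i - m_i, d_{i+1} = (82 - m_{i+1}^2)/d_i, a_{i+1} = floor((a_0 + m_{i+1})/d_{i+1}):
  m_1 = 1*9 - 0 = 9, d_1 = (82 - 9^2)/1 = 1/1 = 1, a_1 = floor((9 + 9)/1) = 18.
  m_2 = 1*18 - 9 = 9, d_2 = (82 - 9^2)/1 = 1/1 = 1: (m_2, d_2) = (m_1, d_1) = (9, 1), so from here the quotient a_1 repeats; the period length is 1.
So sqrt(82) = [9; (18)] with period length k = 1.
k is odd, so (p_{k-1}, q_{k-1}) only solves x^2 - 82y^2 = -1 and the fundamental solution of x^2 - 82y^2 = 1 is (p_{2k-1}, q_{2k-1}) = (p_1, q_1); compute convergents through index 1, running through the period twice.
Convergents (p_i = a_i*p_{i-1} + p_{i-2}, q_i = a_i*q_{i-1} + q_{i-2} with p_{-2}=0, p_{-1}=1, q_{-2}=1, q_{-1}=0):
  i=0: a_0=9, p_0 = 9*1 + 0 = 9, q_0 = 9*0 + 1 = 1.
  i=1: a_1=18, p_1 = 18*9 + 1 = 163, q_1 = 18*1 + 0 = 18.
Indeed p_0^2 - 82*q_0^2 = 81 - 82 = -1, not +1.
Check: 163^2 - 82*18^2 = 26569 - 26568 = 1, so (x, y) = (163, 18) solves the equation, and by the theorem it is the least positive solution.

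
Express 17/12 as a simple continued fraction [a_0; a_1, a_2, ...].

[1; 2, 2, 2]

Run the Euclidean algorithm on 17 and 12; the successive quotients are the partial quotients a_0, a_1, ... (each step inverts the fractional part left over by the previous one):
  17 = 1*12 + 5, so a_0 = 1.
  12 = 2*5 + 2, so a_1 = 2.
  5 = 2*2 + 1, so a_2 = 2.
  2 = 2*1 + 0, so a_3 = 2.
The remainder reaches 0 after 4 divisions, so the expansion has 4 partial quotients, read off in order.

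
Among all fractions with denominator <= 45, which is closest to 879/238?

Expand x = 879/238 as a continued fraction with the Euclidean algorithm:
  879 = 3*238 + 165, so a_0 = 3.
  238 = 1*165 + 73, so a_1 = 1.
  165 = 2*73 + 19, so a_2 = 2.
  73 = 3*19 + 16, so a_3 = 3.
  19 = 1*16 + 3, so a_4 = 1.
  16 = 5*3 + 1, so a_5 = 5.
  3 = 3*1 + 0, so a_6 = 3.
so x = [3; 1, 2, 3, 1, 5, 3].
Convergents (p_i = a_i*p_{i-1} + p_{i-2}, q_i = a_i*q_{i-1} + q_{i-2} with p_{-2}=0, p_{-1}=1, q_{-2}=1, q_{-1}=0), until the denominator exceeds 45:
  i=0: a_0=3, p_0 = 3*1 + 0 = 3, q_0 = 3*0 + 1 = 1.
  i=1: a_1=1, p_1 = 1*3 + 1 = 4, q_1 = 1*1 + 0 = 1.
  i=2: a_2=2, p_2 = 2*4 + 3 = 11, q_2 = 2*1 + 1 = 3.
  i=3: a_3=3, p_3 = 3*11 + 4 = 37, q_3 = 3*3 + 1 = 10.
  i=4: a_4=1, p_4 = 1*37 + 11 = 48, q_4 = 1*10 + 3 = 13.
  i=5: a_5=5, p_5 = 5*48 + 37 = 277, q_5 = 5*13 + 10 = 75.
q_5 = 75 > 45, so the last convergent with denominator <= 45 is p_4/q_4 = 48/13.
The closest fraction with denominator <= 45 is either p_4/q_4 or the intermediate fraction (k*p_4 + p_3)/(k*q_4 + q_3) with the largest k >= 1 whose denominator stays <= 45; these approach x as k grows, and every other convergent or intermediate fraction in range is farther away.
Largest k: floor((45 - q_3)/q_4) = floor((45 - 10)/13) = 2.
That gives (2*48 + 37)/(2*13 + 10) = 133/36.
Compare the errors: |x - 48/13| = |879*13 - 48*238|/(238*13) = 3/3094, and |x - 133/36| = |879*36 - 133*238|/(238*36) = 10/8568.
Cross-multiplying, 3*8568 = 25704 < 30940 = 10*3094, so 3/3094 is smaller: the convergent 48/13 is closer to x than 133/36.

48/13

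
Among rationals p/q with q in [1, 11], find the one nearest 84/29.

Expand x = 84/29 as a continued fraction with the Euclidean algorithm:
  84 = 2*29 + 26, so a_0 = 2.
  29 = 1*26 + 3, so a_1 = 1.
  26 = 8*3 + 2, so a_2 = 8.
  3 = 1*2 + 1, so a_3 = 1.
  2 = 2*1 + 0, so a_4 = 2.
so x = [2; 1, 8, 1, 2].
Convergents (p_i = a_i*p_{i-1} + p_{i-2}, q_i = a_i*q_{i-1} + q_{i-2} with p_{-2}=0, p_{-1}=1, q_{-2}=1, q_{-1}=0), until the denominator exceeds 11:
  i=0: a_0=2, p_0 = 2*1 + 0 = 2, q_0 = 2*0 + 1 = 1.
  i=1: a_1=1, p_1 = 1*2 + 1 = 3, q_1 = 1*1 + 0 = 1.
  i=2: a_2=8, p_2 = 8*3 + 2 = 26, q_2 = 8*1 + 1 = 9.
  i=3: a_3=1, p_3 = 1*26 + 3 = 29, q_3 = 1*9 + 1 = 10.
  i=4: a_4=2, p_4 = 2*29 + 26 = 84, q_4 = 2*10 + 9 = 29.
q_4 = 29 > 11, so the last convergent with denominator <= 11 is p_3/q_3 = 29/10.
The closest fraction with denominator <= 11 is either p_3/q_3 or the intermediate fraction (k*p_3 + p_2)/(k*q_3 + q_2) with the largest k >= 1 whose denominator stays <= 11; these approach x as k grows, and every other convergent or intermediate fraction in range is farther away.
Largest k: floor((11 - q_2)/q_3) = floor((11 - 9)/10) = 0.
Since k = 0, no intermediate fraction beyond p_3/q_3 has denominator <= 11, so the convergent 29/10 is the closest (its error is |84*10 - 29*29|/(29*10) = 1/290).

29/10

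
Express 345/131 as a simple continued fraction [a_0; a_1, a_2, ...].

[2; 1, 1, 1, 2, 1, 2, 4]

Run the Euclidean algorithm on 345 and 131; the successive quotients are the partial quotients a_0, a_1, ... (each step inverts the fractional part left over by the previous one):
  345 = 2*131 + 83, so a_0 = 2.
  131 = 1*83 + 48, so a_1 = 1.
  83 = 1*48 + 35, so a_2 = 1.
  48 = 1*35 + 13, so a_3 = 1.
  35 = 2*13 + 9, so a_4 = 2.
  13 = 1*9 + 4, so a_5 = 1.
  9 = 2*4 + 1, so a_6 = 2.
  4 = 4*1 + 0, so a_7 = 4.
The remainder reaches 0 after 8 divisions, so the expansion has 8 partial quotients, read off in order.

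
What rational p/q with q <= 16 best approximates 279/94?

47/16

Expand x = 279/94 as a continued fraction with the Euclidean algorithm:
  279 = 2*94 + 91, so a_0 = 2.
  94 = 1*91 + 3, so a_1 = 1.
  91 = 30*3 + 1, so a_2 = 30.
  3 = 3*1 + 0, so a_3 = 3.
so x = [2; 1, 30, 3].
Convergents (p_i = a_i*p_{i-1} + p_{i-2}, q_i = a_i*q_{i-1} + q_{i-2} with p_{-2}=0, p_{-1}=1, q_{-2}=1, q_{-1}=0), until the denominator exceeds 16:
  i=0: a_0=2, p_0 = 2*1 + 0 = 2, q_0 = 2*0 + 1 = 1.
  i=1: a_1=1, p_1 = 1*2 + 1 = 3, q_1 = 1*1 + 0 = 1.
  i=2: a_2=30, p_2 = 30*3 + 2 = 92, q_2 = 30*1 + 1 = 31.
q_2 = 31 > 16, so the last convergent with denominator <= 16 is p_1/q_1 = 3/1.
The closest fraction with denominator <= 16 is either p_1/q_1 or the intermediate fraction (k*p_1 + p_0)/(k*q_1 + q_0) with the largest k >= 1 whose denominator stays <= 16; these approach x as k grows, and every other convergent or intermediate fraction in range is farther away.
Largest k: floor((16 - q_0)/q_1) = floor((16 - 1)/1) = 15.
That gives (15*3 + 2)/(15*1 + 1) = 47/16.
Compare the errors: |x - 3/1| = |279*1 - 3*94|/(94*1) = 3/94, and |x - 47/16| = |279*16 - 47*94|/(94*16) = 46/1504.
Cross-multiplying, 46*94 = 4324 < 4512 = 3*1504, so 46/1504 is smaller: the intermediate fraction 47/16 is closer to x than 3/1.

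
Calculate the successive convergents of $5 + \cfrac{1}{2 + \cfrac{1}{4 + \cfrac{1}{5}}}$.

5/1, 11/2, 49/9, 256/47

Using the convergent recurrence p_i = a_i*p_{i-1} + p_{i-2}, q_i = a_i*q_{i-1} + q_{i-2} with p_{-2}=0, p_{-1}=1, q_{-2}=1, q_{-1}=0:
  i=0: a_0=5, p_0 = 5*1 + 0 = 5, q_0 = 5*0 + 1 = 1.
  i=1: a_1=2, p_1 = 2*5 + 1 = 11, q_1 = 2*1 + 0 = 2.
  i=2: a_2=4, p_2 = 4*11 + 5 = 49, q_2 = 4*2 + 1 = 9.
  i=3: a_3=5, p_3 = 5*49 + 11 = 256, q_3 = 5*9 + 2 = 47.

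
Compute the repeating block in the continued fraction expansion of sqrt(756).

Write x_i = (sqrt(756) + m_i)/d_i with (m_0, d_0) = (0, 1). a_0 = floor(sqrt(756)) = 27, since 27^2 = 729 <= 756 < 784 = 28^2.
Iterate m_{i+1} = d_i*a_i - m_i, d_{i+1} = (756 - m_{i+1}^2)/d_i, a_{i+1} = floor((a_0 + m_{i+1})/d_{i+1}):
  m_1 = 1*27 - 0 = 27, d_1 = (756 - 27^2)/1 = 27/1 = 27, a_1 = floor((27 + 27)/27) = 2.
  m_2 = 27*2 - 27 = 27, d_2 = (756 - 27^2)/27 = 27/27 = 1, a_2 = floor((27 + 27)/1) = 54.
  m_3 = 1*54 - 27 = 27, d_3 = (756 - 27^2)/1 = 27/1 = 27: (m_3, d_3) = (m_1, d_1) = (27, 27), so from here the quotients repeat a_1, a_2; the period length is 2.
Hence the expansion of sqrt(756) is a_0 = 27 followed by the repeating block 2, 54 (period 2).

[27; (2, 54)]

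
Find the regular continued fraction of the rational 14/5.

[2; 1, 4]

Run the Euclidean algorithm on 14 and 5; the successive quotients are the partial quotients a_0, a_1, ... (each step inverts the fractional part left over by the previous one):
  14 = 2*5 + 4, so a_0 = 2.
  5 = 1*4 + 1, so a_1 = 1.
  4 = 4*1 + 0, so a_2 = 4.
The remainder reaches 0 after 3 divisions, so the expansion has 3 partial quotients, read off in order.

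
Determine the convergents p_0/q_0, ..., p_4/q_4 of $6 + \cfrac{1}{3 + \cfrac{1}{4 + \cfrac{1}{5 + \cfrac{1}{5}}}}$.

6/1, 19/3, 82/13, 429/68, 2227/353

Using the convergent recurrence p_i = a_i*p_{i-1} + p_{i-2}, q_i = a_i*q_{i-1} + q_{i-2} with p_{-2}=0, p_{-1}=1, q_{-2}=1, q_{-1}=0:
  i=0: a_0=6, p_0 = 6*1 + 0 = 6, q_0 = 6*0 + 1 = 1.
  i=1: a_1=3, p_1 = 3*6 + 1 = 19, q_1 = 3*1 + 0 = 3.
  i=2: a_2=4, p_2 = 4*19 + 6 = 82, q_2 = 4*3 + 1 = 13.
  i=3: a_3=5, p_3 = 5*82 + 19 = 429, q_3 = 5*13 + 3 = 68.
  i=4: a_4=5, p_4 = 5*429 + 82 = 2227, q_4 = 5*68 + 13 = 353.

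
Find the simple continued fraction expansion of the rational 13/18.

[0; 1, 2, 1, 1, 2]

Run the Euclidean algorithm on 13 and 18; the successive quotients are the partial quotients a_0, a_1, ... (each step inverts the fractional part left over by the previous one):
  13 = 0*18 + 13, so a_0 = 0.
  18 = 1*13 + 5, so a_1 = 1.
  13 = 2*5 + 3, so a_2 = 2.
  5 = 1*3 + 2, so a_3 = 1.
  3 = 1*2 + 1, so a_4 = 1.
  2 = 2*1 + 0, so a_5 = 2.
The remainder reaches 0 after 6 divisions, so the expansion has 6 partial quotients, read off in order.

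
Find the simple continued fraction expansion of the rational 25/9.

Run the Euclidean algorithm on 25 and 9; the successive quotients are the partial quotients a_0, a_1, ... (each step inverts the fractional part left over by the previous one):
  25 = 2*9 + 7, so a_0 = 2.
  9 = 1*7 + 2, so a_1 = 1.
  7 = 3*2 + 1, so a_2 = 3.
  2 = 2*1 + 0, so a_3 = 2.
The remainder reaches 0 after 4 divisions, so the expansion has 4 partial quotients, read off in order.

[2; 1, 3, 2]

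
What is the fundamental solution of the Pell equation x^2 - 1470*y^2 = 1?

First expand sqrt(1470) as a continued fraction. With x_i = (sqrt(1470) + m_i)/d_i and (m_0, d_0) = (0, 1): a_0 = floor(sqrt(1470)) = 38, since 38^2 = 1444 <= 1470 < 1521 = 39^2.
Iterate m_{i+1} = d_i*a_i - m_i, d_{i+1} = (1470 - m_{i+1}^2)/d_i, a_{i+1} = floor((a_0 + m_{i+1})/d_{i+1}):
  m_1 = 1*38 - 0 = 38, d_1 = (1470 - 38^2)/1 = 26/1 = 26, a_1 = floor((38 + 38)/26) = 2.
  m_2 = 26*2 - 38 = 14, d_2 = (1470 - 14^2)/26 = 1274/26 = 49, a_2 = floor((38 + 14)/49) = 1.
  m_3 = 49*1 - 14 = 35, d_3 = (1470 - 35^2)/49 = 245/49 = 5, a_3 = floor((38 + 35)/5) = 14.
  m_4 = 5*14 - 35 = 35, d_4 = (1470 - 35^2)/5 = 245/5 = 49, a_4 = floor((38 + 35)/49) = 1.
  m_5 = 49*1 - 35 = 14, d_5 = (1470 - 14^2)/49 = 1274/49 = 26, a_5 = floor((38 + 14)/26) = 2.
  m_6 = 26*2 - 14 = 38, d_6 = (1470 - 38^2)/26 = 26/26 = 1, a_6 = floor((38 + 38)/1) = 76.
  m_7 = 1*76 - 38 = 38, d_7 = (1470 - 38^2)/1 = 26/1 = 26: (m_7, d_7) = (m_1, d_1) = (38, 26), so from here the quotients repeat a_1, ..., a_6; the period length is 6.
So sqrt(1470) = [38; (2, 1, 14, 1, 2, 76)] with period length k = 6.
k is even, so the fundamental solution of x^2 - 1470y^2 = 1 is (p_{k-1}, q_{k-1}) = (p_5, q_5); compute convergents through index 5.
Convergents (p_i = a_i*p_{i-1} + p_{i-2}, q_i = a_i*q_{i-1} + q_{i-2} with p_{-2}=0, p_{-1}=1, q_{-2}=1, q_{-1}=0):
  i=0: a_0=38, p_0 = 38*1 + 0 = 38, q_0 = 38*0 + 1 = 1.
  i=1: a_1=2, p_1 = 2*38 + 1 = 77, q_1 = 2*1 + 0 = 2.
  i=2: a_2=1, p_2 = 1*77 + 38 = 115, q_2 = 1*2 + 1 = 3.
  i=3: a_3=14, p_3 = 14*115 + 77 = 1687, q_3 = 14*3 + 2 = 44.
  i=4: a_4=1, p_4 = 1*1687 + 115 = 1802, q_4 = 1*44 + 3 = 47.
  i=5: a_5=2, p_5 = 2*1802 + 1687 = 5291, q_5 = 2*47 + 44 = 138.
Check: 5291^2 - 1470*138^2 = 27994681 - 27994680 = 1, so (x, y) = (5291, 138) solves the equation, and by the theorem it is the least positive solution.

(x, y) = (5291, 138)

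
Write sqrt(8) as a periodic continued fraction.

Write x_i = (sqrt(8) + m_i)/d_i with (m_0, d_0) = (0, 1). a_0 = floor(sqrt(8)) = 2, since 2^2 = 4 <= 8 < 9 = 3^2.
Iterate m_{i+1} = d_i*a_i - m_i, d_{i+1} = (8 - m_{i+1}^2)/d_i, a_{i+1} = floor((a_0 + m_{i+1})/d_{i+1}):
  m_1 = 1*2 - 0 = 2, d_1 = (8 - 2^2)/1 = 4/1 = 4, a_1 = floor((2 + 2)/4) = 1.
  m_2 = 4*1 - 2 = 2, d_2 = (8 - 2^2)/4 = 4/4 = 1, a_2 = floor((2 + 2)/1) = 4.
  m_3 = 1*4 - 2 = 2, d_3 = (8 - 2^2)/1 = 4/1 = 4: (m_3, d_3) = (m_1, d_1) = (2, 4), so from here the quotients repeat a_1, a_2; the period length is 2.
Hence the expansion of sqrt(8) is a_0 = 2 followed by the repeating block 1, 4 (period 2).

[2; (1, 4)]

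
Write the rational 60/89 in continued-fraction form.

Run the Euclidean algorithm on 60 and 89; the successive quotients are the partial quotients a_0, a_1, ... (each step inverts the fractional part left over by the previous one):
  60 = 0*89 + 60, so a_0 = 0.
  89 = 1*60 + 29, so a_1 = 1.
  60 = 2*29 + 2, so a_2 = 2.
  29 = 14*2 + 1, so a_3 = 14.
  2 = 2*1 + 0, so a_4 = 2.
The remainder reaches 0 after 5 divisions, so the expansion has 5 partial quotients, read off in order.

[0; 1, 2, 14, 2]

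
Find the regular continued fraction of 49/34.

Run the Euclidean algorithm on 49 and 34; the successive quotients are the partial quotients a_0, a_1, ... (each step inverts the fractional part left over by the previous one):
  49 = 1*34 + 15, so a_0 = 1.
  34 = 2*15 + 4, so a_1 = 2.
  15 = 3*4 + 3, so a_2 = 3.
  4 = 1*3 + 1, so a_3 = 1.
  3 = 3*1 + 0, so a_4 = 3.
The remainder reaches 0 after 5 divisions, so the expansion has 5 partial quotients, read off in order.

[1; 2, 3, 1, 3]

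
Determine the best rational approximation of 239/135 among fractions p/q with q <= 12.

16/9

Expand x = 239/135 as a continued fraction with the Euclidean algorithm:
  239 = 1*135 + 104, so a_0 = 1.
  135 = 1*104 + 31, so a_1 = 1.
  104 = 3*31 + 11, so a_2 = 3.
  31 = 2*11 + 9, so a_3 = 2.
  11 = 1*9 + 2, so a_4 = 1.
  9 = 4*2 + 1, so a_5 = 4.
  2 = 2*1 + 0, so a_6 = 2.
so x = [1; 1, 3, 2, 1, 4, 2].
Convergents (p_i = a_i*p_{i-1} + p_{i-2}, q_i = a_i*q_{i-1} + q_{i-2} with p_{-2}=0, p_{-1}=1, q_{-2}=1, q_{-1}=0), until the denominator exceeds 12:
  i=0: a_0=1, p_0 = 1*1 + 0 = 1, q_0 = 1*0 + 1 = 1.
  i=1: a_1=1, p_1 = 1*1 + 1 = 2, q_1 = 1*1 + 0 = 1.
  i=2: a_2=3, p_2 = 3*2 + 1 = 7, q_2 = 3*1 + 1 = 4.
  i=3: a_3=2, p_3 = 2*7 + 2 = 16, q_3 = 2*4 + 1 = 9.
  i=4: a_4=1, p_4 = 1*16 + 7 = 23, q_4 = 1*9 + 4 = 13.
q_4 = 13 > 12, so the last convergent with denominator <= 12 is p_3/q_3 = 16/9.
The closest fraction with denominator <= 12 is either p_3/q_3 or the intermediate fraction (k*p_3 + p_2)/(k*q_3 + q_2) with the largest k >= 1 whose denominator stays <= 12; these approach x as k grows, and every other convergent or intermediate fraction in range is farther away.
Largest k: floor((12 - q_2)/q_3) = floor((12 - 4)/9) = 0.
Since k = 0, no intermediate fraction beyond p_3/q_3 has denominator <= 12, so the convergent 16/9 is the closest (its error is |239*9 - 16*135|/(135*9) = 9/1215).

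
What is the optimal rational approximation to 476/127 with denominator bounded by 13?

15/4

Expand x = 476/127 as a continued fraction with the Euclidean algorithm:
  476 = 3*127 + 95, so a_0 = 3.
  127 = 1*95 + 32, so a_1 = 1.
  95 = 2*32 + 31, so a_2 = 2.
  32 = 1*31 + 1, so a_3 = 1.
  31 = 31*1 + 0, so a_4 = 31.
so x = [3; 1, 2, 1, 31].
Convergents (p_i = a_i*p_{i-1} + p_{i-2}, q_i = a_i*q_{i-1} + q_{i-2} with p_{-2}=0, p_{-1}=1, q_{-2}=1, q_{-1}=0), until the denominator exceeds 13:
  i=0: a_0=3, p_0 = 3*1 + 0 = 3, q_0 = 3*0 + 1 = 1.
  i=1: a_1=1, p_1 = 1*3 + 1 = 4, q_1 = 1*1 + 0 = 1.
  i=2: a_2=2, p_2 = 2*4 + 3 = 11, q_2 = 2*1 + 1 = 3.
  i=3: a_3=1, p_3 = 1*11 + 4 = 15, q_3 = 1*3 + 1 = 4.
  i=4: a_4=31, p_4 = 31*15 + 11 = 476, q_4 = 31*4 + 3 = 127.
q_4 = 127 > 13, so the last convergent with denominator <= 13 is p_3/q_3 = 15/4.
The closest fraction with denominator <= 13 is either p_3/q_3 or the intermediate fraction (k*p_3 + p_2)/(k*q_3 + q_2) with the largest k >= 1 whose denominator stays <= 13; these approach x as k grows, and every other convergent or intermediate fraction in range is farther away.
Largest k: floor((13 - q_2)/q_3) = floor((13 - 3)/4) = 2.
That gives (2*15 + 11)/(2*4 + 3) = 41/11.
Compare the errors: |x - 15/4| = |476*4 - 15*127|/(127*4) = 1/508, and |x - 41/11| = |476*11 - 41*127|/(127*11) = 29/1397.
Cross-multiplying, 1*1397 = 1397 < 14732 = 29*508, so 1/508 is smaller: the convergent 15/4 is closer to x than 41/11.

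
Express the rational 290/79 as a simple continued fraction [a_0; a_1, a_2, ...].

[3; 1, 2, 26]

Run the Euclidean algorithm on 290 and 79; the successive quotients are the partial quotients a_0, a_1, ... (each step inverts the fractional part left over by the previous one):
  290 = 3*79 + 53, so a_0 = 3.
  79 = 1*53 + 26, so a_1 = 1.
  53 = 2*26 + 1, so a_2 = 2.
  26 = 26*1 + 0, so a_3 = 26.
The remainder reaches 0 after 4 divisions, so the expansion has 4 partial quotients, read off in order.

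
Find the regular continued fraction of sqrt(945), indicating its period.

Write x_i = (sqrt(945) + m_i)/d_i with (m_0, d_0) = (0, 1). a_0 = floor(sqrt(945)) = 30, since 30^2 = 900 <= 945 < 961 = 31^2.
Iterate m_{i+1} = d_i*a_i - m_i, d_{i+1} = (945 - m_{i+1}^2)/d_i, a_{i+1} = floor((a_0 + m_{i+1})/d_{i+1}):
  m_1 = 1*30 - 0 = 30, d_1 = (945 - 30^2)/1 = 45/1 = 45, a_1 = floor((30 + 30)/45) = 1.
  m_2 = 45*1 - 30 = 15, d_2 = (945 - 15^2)/45 = 720/45 = 16, a_2 = floor((30 + 15)/16) = 2.
  m_3 = 16*2 - 15 = 17, d_3 = (945 - 17^2)/16 = 656/16 = 41, a_3 = floor((30 + 17)/41) = 1.
  m_4 = 41*1 - 17 = 24, d_4 = (945 - 24^2)/41 = 369/41 = 9, a_4 = floor((30 + 24)/9) = 6.
  m_5 = 9*6 - 24 = 30, d_5 = (945 - 30^2)/9 = 45/9 = 5, a_5 = floor((30 + 30)/5) = 12.
  m_6 = 5*12 - 30 = 30, d_6 = (945 - 30^2)/5 = 45/5 = 9, a_6 = floor((30 + 30)/9) = 6.
  m_7 = 9*6 - 30 = 24, d_7 = (945 - 24^2)/9 = 369/9 = 41, a_7 = floor((30 + 24)/41) = 1.
  m_8 = 41*1 - 24 = 17, d_8 = (945 - 17^2)/41 = 656/41 = 16, a_8 = floor((30 + 17)/16) = 2.
  m_9 = 16*2 - 17 = 15, d_9 = (945 - 15^2)/16 = 720/16 = 45, a_9 = floor((30 + 15)/45) = 1.
  m_10 = 45*1 - 15 = 30, d_10 = (945 - 30^2)/45 = 45/45 = 1, a_10 = floor((30 + 30)/1) = 60.
  m_11 = 1*60 - 30 = 30, d_11 = (945 - 30^2)/1 = 45/1 = 45: (m_11, d_11) = (m_1, d_1) = (30, 45), so from here the quotients repeat a_1, ..., a_10; the period length is 10.
Hence the expansion of sqrt(945) is a_0 = 30 followed by the repeating block 1, 2, 1, 6, 12, 6, 1, 2, 1, 60 (period 10).

[30; (1, 2, 1, 6, 12, 6, 1, 2, 1, 60)]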